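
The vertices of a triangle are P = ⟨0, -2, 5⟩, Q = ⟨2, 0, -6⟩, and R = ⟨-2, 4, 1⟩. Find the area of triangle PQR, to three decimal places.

33.615

PQ = (2, 2, -11),  PR = (-2, 6, -4)
i: 2·(-4) - (-11)·6 = -8 - (-66) = 58
j: (-11)·(-2) - 2·(-4) = 22 - (-8) = 30
k: 2·6 - 2·(-2) = 12 - (-4) = 16
PQ × PR = (58, 30, 16)
|PQ × PR| = √4520 ≈ 67.2309
area = ½ · 67.2309 ≈ 33.615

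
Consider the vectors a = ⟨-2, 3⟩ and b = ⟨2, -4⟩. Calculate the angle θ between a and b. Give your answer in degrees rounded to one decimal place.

a · b = (-2)·2 + 3·(-4) = -4 - 12 = -16
|a|² = 4 + 9 = 13,  |a| = √13 ≈ 3.605551
|b|² = 4 + 16 = 20,  |b| = √20 ≈ 4.472136
cos θ = -16 / (3.605551 · 4.472136) ≈ -0.99228
θ = arccos(-0.99228) ≈ 172.9°

172.9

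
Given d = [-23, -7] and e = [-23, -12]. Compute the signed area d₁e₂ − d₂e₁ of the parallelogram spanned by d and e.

(-23)·(-12) - (-7)·(-23) = 276 - 161 = 115

115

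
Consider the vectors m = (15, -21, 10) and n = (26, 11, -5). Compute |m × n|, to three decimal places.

785.984

i: (-21)·(-5) - 10·11 = 105 - 110 = -5
j: 10·26 - 15·(-5) = 260 - (-75) = 335
k: 15·11 - (-21)·26 = 165 - (-546) = 711
m × n = (-5, 335, 711)
|m × n| = √((-5)² + 335² + 711²) = √617771 ≈ 785.9841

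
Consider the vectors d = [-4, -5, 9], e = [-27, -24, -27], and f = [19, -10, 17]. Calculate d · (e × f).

9516

e × f:
i: (-24)·17 - (-27)·(-10) = -408 - 270 = -678
j: (-27)·19 - (-27)·17 = -513 - (-459) = -54
k: (-27)·(-10) - (-24)·19 = 270 - (-456) = 726
e × f = (-678, -54, 726)
d · (e × f) = (-4)·(-678) + (-5)·(-54) + 9·726 = 2712 + 270 + 6534 = 9516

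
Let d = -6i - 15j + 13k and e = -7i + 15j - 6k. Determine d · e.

d · e = (-6)·(-7) + (-15)·15 + 13·(-6) = 42 - 225 - 78 = -261

-261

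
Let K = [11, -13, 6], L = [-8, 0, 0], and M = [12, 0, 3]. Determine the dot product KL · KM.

KL = L − K = (-19, 13, -6)
KM = M − K = (1, 13, -3)
KL · KM = (-19)·1 + 13·13 + (-6)·(-3) = -19 + 169 + 18 = 168

168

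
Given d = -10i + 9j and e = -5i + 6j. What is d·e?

d · e = (-10)·(-5) + 9·6 = 50 + 54 = 104

104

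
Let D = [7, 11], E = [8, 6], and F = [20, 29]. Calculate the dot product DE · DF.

-77

DE = E − D = (1, -5)
DF = F − D = (13, 18)
DE · DF = 1·13 + (-5)·18 = 13 - 90 = -77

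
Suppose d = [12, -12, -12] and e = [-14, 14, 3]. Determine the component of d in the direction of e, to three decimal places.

-18.577

d · e = 12·(-14) + (-12)·14 + (-12)·3 = -168 - 168 - 36 = -372
|e| = √(196 + 196 + 9) = √401 ≈ 20.0250
comp_e d = -372 / √401 ≈ -18.577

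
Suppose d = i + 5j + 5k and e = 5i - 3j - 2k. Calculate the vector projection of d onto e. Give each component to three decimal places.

(-2.632, 1.579, 1.053)

d · e = 1·5 + 5·(-3) + 5·(-2) = 5 - 15 - 10 = -20
|e|² = 25 + 9 + 4 = 38
proj_e d = (-20/38) · (5, -3, -2) ≈ (-2.632, 1.579, 1.053)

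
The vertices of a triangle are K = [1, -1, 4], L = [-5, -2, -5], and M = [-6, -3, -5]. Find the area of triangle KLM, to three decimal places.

6.837

KL = (-6, -1, -9),  KM = (-7, -2, -9)
i: (-1)·(-9) - (-9)·(-2) = 9 - 18 = -9
j: (-9)·(-7) - (-6)·(-9) = 63 - 54 = 9
k: (-6)·(-2) - (-1)·(-7) = 12 - 7 = 5
KL × KM = (-9, 9, 5)
|KL × KM| = √187 ≈ 13.6748
area = ½ · 13.6748 ≈ 6.837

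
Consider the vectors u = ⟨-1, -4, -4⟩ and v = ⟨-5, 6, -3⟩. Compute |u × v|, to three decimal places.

47.550

i: (-4)·(-3) - (-4)·6 = 12 - (-24) = 36
j: (-4)·(-5) - (-1)·(-3) = 20 - 3 = 17
k: (-1)·6 - (-4)·(-5) = -6 - 20 = -26
u × v = (36, 17, -26)
|u × v| = √(36² + 17² + (-26)²) = √2261 ≈ 47.5500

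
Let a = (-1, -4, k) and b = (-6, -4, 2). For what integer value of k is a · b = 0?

-11

a · b = (-1)·(-6) + (-4)·(-4) + k·2 = 22 + 2k
Set equal to 0: 2k = -22, so k = -11.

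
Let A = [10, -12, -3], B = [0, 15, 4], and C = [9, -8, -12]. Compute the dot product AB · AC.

55

AB = B − A = (-10, 27, 7)
AC = C − A = (-1, 4, -9)
AB · AC = (-10)·(-1) + 27·4 + 7·(-9) = 10 + 108 - 63 = 55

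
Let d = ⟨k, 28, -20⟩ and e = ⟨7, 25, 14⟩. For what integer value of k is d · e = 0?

d · e = k·7 + 28·25 + (-20)·14 = 420 + 7k
Set equal to 0: 7k = -420, so k = -60.

-60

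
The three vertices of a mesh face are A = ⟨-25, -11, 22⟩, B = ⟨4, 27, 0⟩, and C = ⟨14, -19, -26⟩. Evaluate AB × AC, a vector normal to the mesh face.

AB = (29, 38, -22)
AC = (39, -8, -48)
i: 38·(-48) - (-22)·(-8) = -1824 - 176 = -2000
j: (-22)·39 - 29·(-48) = -858 - (-1392) = 534
k: 29·(-8) - 38·39 = -232 - 1482 = -1714
AB × AC = (-2000, 534, -1714)

(-2000, 534, -1714)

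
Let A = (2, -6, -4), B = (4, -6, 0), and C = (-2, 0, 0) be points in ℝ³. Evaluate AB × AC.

AB = (2, 0, 4)
AC = (-4, 6, 4)
i: 0·4 - 4·6 = 0 - 24 = -24
j: 4·(-4) - 2·4 = -16 - 8 = -24
k: 2·6 - 0·(-4) = 12 - 0 = 12
AB × AC = (-24, -24, 12)

(-24, -24, 12)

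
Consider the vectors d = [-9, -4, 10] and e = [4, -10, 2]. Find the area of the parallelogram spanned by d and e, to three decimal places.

i: (-4)·2 - 10·(-10) = -8 - (-100) = 92
j: 10·4 - (-9)·2 = 40 - (-18) = 58
k: (-9)·(-10) - (-4)·4 = 90 - (-16) = 106
d × e = (92, 58, 106)
|d × e| = √(92² + 58² + 106²) = √23064 ≈ 151.8684

151.868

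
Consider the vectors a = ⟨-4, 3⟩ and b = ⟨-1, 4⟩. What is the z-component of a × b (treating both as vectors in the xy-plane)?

-13

(-4)·4 - 3·(-1) = -16 - (-3) = -13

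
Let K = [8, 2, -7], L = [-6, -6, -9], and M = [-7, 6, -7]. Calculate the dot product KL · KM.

178

KL = L − K = (-14, -8, -2)
KM = M − K = (-15, 4, 0)
KL · KM = (-14)·(-15) + (-8)·4 + (-2)·0 = 210 - 32 + 0 = 178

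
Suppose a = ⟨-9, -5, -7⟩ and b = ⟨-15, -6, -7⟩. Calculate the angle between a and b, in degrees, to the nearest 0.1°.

12.5

a · b = (-9)·(-15) + (-5)·(-6) + (-7)·(-7) = 135 + 30 + 49 = 214
|a|² = 81 + 25 + 49 = 155,  |a| = √155 ≈ 12.449900
|b|² = 225 + 36 + 49 = 310,  |b| = √310 ≈ 17.606817
cos θ = 214 / (12.449900 · 17.606817) ≈ 0.97626
θ = arccos(0.97626) ≈ 12.5°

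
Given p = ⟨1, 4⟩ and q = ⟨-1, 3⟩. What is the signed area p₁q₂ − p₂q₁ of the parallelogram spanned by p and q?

7

1·3 - 4·(-1) = 3 - (-4) = 7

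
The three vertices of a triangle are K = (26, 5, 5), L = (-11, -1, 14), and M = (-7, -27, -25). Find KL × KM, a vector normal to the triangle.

(468, -1407, 986)

KL = (-37, -6, 9)
KM = (-33, -32, -30)
i: (-6)·(-30) - 9·(-32) = 180 - (-288) = 468
j: 9·(-33) - (-37)·(-30) = -297 - 1110 = -1407
k: (-37)·(-32) - (-6)·(-33) = 1184 - 198 = 986
KL × KM = (468, -1407, 986)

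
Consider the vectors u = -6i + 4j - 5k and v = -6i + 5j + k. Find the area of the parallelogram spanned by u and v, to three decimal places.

46.615

i: 4·1 - (-5)·5 = 4 - (-25) = 29
j: (-5)·(-6) - (-6)·1 = 30 - (-6) = 36
k: (-6)·5 - 4·(-6) = -30 - (-24) = -6
u × v = (29, 36, -6)
|u × v| = √(29² + 36² + (-6)²) = √2173 ≈ 46.6154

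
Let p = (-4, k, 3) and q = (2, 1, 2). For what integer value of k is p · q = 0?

2

p · q = (-4)·2 + k·1 + 3·2 = -2 + 1k
Set equal to 0: 1k = 2, so k = 2.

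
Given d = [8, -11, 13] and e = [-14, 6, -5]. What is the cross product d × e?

(-23, -142, -106)

i: (-11)·(-5) - 13·6 = 55 - 78 = -23
j: 13·(-14) - 8·(-5) = -182 - (-40) = -142
k: 8·6 - (-11)·(-14) = 48 - 154 = -106
d × e = (-23, -142, -106)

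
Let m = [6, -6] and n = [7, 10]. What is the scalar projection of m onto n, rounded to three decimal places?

m · n = 6·7 + (-6)·10 = 42 - 60 = -18
|n| = √(49 + 100) = √149 ≈ 12.2066
comp_n m = -18 / √149 ≈ -1.475

-1.475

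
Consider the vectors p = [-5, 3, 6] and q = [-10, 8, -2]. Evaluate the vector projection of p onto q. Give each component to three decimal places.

p · q = (-5)·(-10) + 3·8 + 6·(-2) = 50 + 24 - 12 = 62
|q|² = 100 + 64 + 4 = 168
proj_q p = (62/168) · (-10, 8, -2) ≈ (-3.690, 2.952, -0.738)

(-3.690, 2.952, -0.738)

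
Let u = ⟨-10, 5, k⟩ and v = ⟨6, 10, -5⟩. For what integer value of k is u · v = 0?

-2

u · v = (-10)·6 + 5·10 + k·(-5) = -10 - 5k
Set equal to 0: -5k = 10, so k = -2.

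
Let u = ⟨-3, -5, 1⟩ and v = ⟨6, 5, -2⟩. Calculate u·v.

-45

u · v = (-3)·6 + (-5)·5 + 1·(-2) = -18 - 25 - 2 = -45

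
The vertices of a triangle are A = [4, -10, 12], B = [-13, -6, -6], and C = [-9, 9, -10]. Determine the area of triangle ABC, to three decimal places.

198.467

AB = (-17, 4, -18),  AC = (-13, 19, -22)
i: 4·(-22) - (-18)·19 = -88 - (-342) = 254
j: (-18)·(-13) - (-17)·(-22) = 234 - 374 = -140
k: (-17)·19 - 4·(-13) = -323 - (-52) = -271
AB × AC = (254, -140, -271)
|AB × AC| = √157557 ≈ 396.9345
area = ½ · 396.9345 ≈ 198.467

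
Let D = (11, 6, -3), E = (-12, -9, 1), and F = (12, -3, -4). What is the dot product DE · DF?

DE = E − D = (-23, -15, 4)
DF = F − D = (1, -9, -1)
DE · DF = (-23)·1 + (-15)·(-9) + 4·(-1) = -23 + 135 - 4 = 108

108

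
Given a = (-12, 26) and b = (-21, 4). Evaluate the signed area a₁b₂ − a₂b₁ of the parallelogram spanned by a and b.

498

(-12)·4 - 26·(-21) = -48 - (-546) = 498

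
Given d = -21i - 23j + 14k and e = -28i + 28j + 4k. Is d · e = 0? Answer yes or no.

yes

d · e = (-21)·(-28) + (-23)·28 + 14·4 = 588 - 644 + 56 = 0
Zero, so the vectors are orthogonal.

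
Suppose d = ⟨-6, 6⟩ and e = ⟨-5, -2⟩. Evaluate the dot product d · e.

d · e = (-6)·(-5) + 6·(-2) = 30 - 12 = 18

18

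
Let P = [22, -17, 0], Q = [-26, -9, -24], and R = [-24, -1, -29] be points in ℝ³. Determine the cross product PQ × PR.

PQ = (-48, 8, -24)
PR = (-46, 16, -29)
i: 8·(-29) - (-24)·16 = -232 - (-384) = 152
j: (-24)·(-46) - (-48)·(-29) = 1104 - 1392 = -288
k: (-48)·16 - 8·(-46) = -768 - (-368) = -400
PQ × PR = (152, -288, -400)

(152, -288, -400)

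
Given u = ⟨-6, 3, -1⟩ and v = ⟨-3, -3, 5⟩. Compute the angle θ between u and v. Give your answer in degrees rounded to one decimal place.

84.8

u · v = (-6)·(-3) + 3·(-3) + (-1)·5 = 18 - 9 - 5 = 4
|u|² = 36 + 9 + 1 = 46,  |u| = √46 ≈ 6.782330
|v|² = 9 + 9 + 25 = 43,  |v| = √43 ≈ 6.557439
cos θ = 4 / (6.782330 · 6.557439) ≈ 0.08994
θ = arccos(0.08994) ≈ 84.8°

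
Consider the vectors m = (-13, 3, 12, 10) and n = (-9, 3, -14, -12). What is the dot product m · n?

-162

m · n = (-13)·(-9) + 3·3 + 12·(-14) + 10·(-12) = 117 + 9 - 168 - 120 = -162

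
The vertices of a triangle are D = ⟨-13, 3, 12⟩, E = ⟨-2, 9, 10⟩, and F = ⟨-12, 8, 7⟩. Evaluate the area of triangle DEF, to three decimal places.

37.450

DE = (11, 6, -2),  DF = (1, 5, -5)
i: 6·(-5) - (-2)·5 = -30 - (-10) = -20
j: (-2)·1 - 11·(-5) = -2 - (-55) = 53
k: 11·5 - 6·1 = 55 - 6 = 49
DE × DF = (-20, 53, 49)
|DE × DF| = √5610 ≈ 74.8999
area = ½ · 74.8999 ≈ 37.450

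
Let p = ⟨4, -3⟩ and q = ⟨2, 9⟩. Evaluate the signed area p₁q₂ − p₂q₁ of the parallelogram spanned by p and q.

4·9 - (-3)·2 = 36 - (-6) = 42

42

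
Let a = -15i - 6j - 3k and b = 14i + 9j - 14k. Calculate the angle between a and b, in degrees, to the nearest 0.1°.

128.4

a · b = (-15)·14 + (-6)·9 + (-3)·(-14) = -210 - 54 + 42 = -222
|a|² = 225 + 36 + 9 = 270,  |a| = √270 ≈ 16.431677
|b|² = 196 + 81 + 196 = 473,  |b| = √473 ≈ 21.748563
cos θ = -222 / (16.431677 · 21.748563) ≈ -0.62121
θ = arccos(-0.62121) ≈ 128.4°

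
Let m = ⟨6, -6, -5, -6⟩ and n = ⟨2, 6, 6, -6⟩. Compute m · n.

-18

m · n = 6·2 + (-6)·6 + (-5)·6 + (-6)·(-6) = 12 - 36 - 30 + 36 = -18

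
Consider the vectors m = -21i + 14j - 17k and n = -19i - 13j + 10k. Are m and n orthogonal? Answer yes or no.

no

m · n = (-21)·(-19) + 14·(-13) + (-17)·10 = 399 - 182 - 170 = 47
Nonzero, so the vectors are not orthogonal.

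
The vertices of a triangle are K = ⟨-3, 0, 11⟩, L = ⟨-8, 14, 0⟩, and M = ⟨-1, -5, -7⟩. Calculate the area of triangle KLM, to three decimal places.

KL = (-5, 14, -11),  KM = (2, -5, -18)
i: 14·(-18) - (-11)·(-5) = -252 - 55 = -307
j: (-11)·2 - (-5)·(-18) = -22 - 90 = -112
k: (-5)·(-5) - 14·2 = 25 - 28 = -3
KL × KM = (-307, -112, -3)
|KL × KM| = √106802 ≈ 326.8058
area = ½ · 326.8058 ≈ 163.403

163.403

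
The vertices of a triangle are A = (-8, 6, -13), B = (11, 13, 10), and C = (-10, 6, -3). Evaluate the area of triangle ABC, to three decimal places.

AB = (19, 7, 23),  AC = (-2, 0, 10)
i: 7·10 - 23·0 = 70 - 0 = 70
j: 23·(-2) - 19·10 = -46 - 190 = -236
k: 19·0 - 7·(-2) = 0 - (-14) = 14
AB × AC = (70, -236, 14)
|AB × AC| = √60792 ≈ 246.5603
area = ½ · 246.5603 ≈ 123.280

123.280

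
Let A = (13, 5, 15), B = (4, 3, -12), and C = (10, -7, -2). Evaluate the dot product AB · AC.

AB = B − A = (-9, -2, -27)
AC = C − A = (-3, -12, -17)
AB · AC = (-9)·(-3) + (-2)·(-12) + (-27)·(-17) = 27 + 24 + 459 = 510

510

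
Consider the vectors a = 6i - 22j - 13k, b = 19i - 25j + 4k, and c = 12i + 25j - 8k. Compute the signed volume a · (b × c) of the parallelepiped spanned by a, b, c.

b × c:
i: (-25)·(-8) - 4·25 = 200 - 100 = 100
j: 4·12 - 19·(-8) = 48 - (-152) = 200
k: 19·25 - (-25)·12 = 475 - (-300) = 775
b × c = (100, 200, 775)
a · (b × c) = 6·100 + (-22)·200 + (-13)·775 = 600 - 4400 - 10075 = -13875

-13875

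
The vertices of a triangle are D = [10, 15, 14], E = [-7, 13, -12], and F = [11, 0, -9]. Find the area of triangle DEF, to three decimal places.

299.280

DE = (-17, -2, -26),  DF = (1, -15, -23)
i: (-2)·(-23) - (-26)·(-15) = 46 - 390 = -344
j: (-26)·1 - (-17)·(-23) = -26 - 391 = -417
k: (-17)·(-15) - (-2)·1 = 255 - (-2) = 257
DE × DF = (-344, -417, 257)
|DE × DF| = √358274 ≈ 598.5599
area = ½ · 598.5599 ≈ 299.280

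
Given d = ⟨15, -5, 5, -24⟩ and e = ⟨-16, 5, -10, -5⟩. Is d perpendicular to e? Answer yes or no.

no

d · e = 15·(-16) + (-5)·5 + 5·(-10) + (-24)·(-5) = -240 - 25 - 50 + 120 = -195
Nonzero, so the vectors are not orthogonal.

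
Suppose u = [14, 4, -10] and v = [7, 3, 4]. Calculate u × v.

i: 4·4 - (-10)·3 = 16 - (-30) = 46
j: (-10)·7 - 14·4 = -70 - 56 = -126
k: 14·3 - 4·7 = 42 - 28 = 14
u × v = (46, -126, 14)

(46, -126, 14)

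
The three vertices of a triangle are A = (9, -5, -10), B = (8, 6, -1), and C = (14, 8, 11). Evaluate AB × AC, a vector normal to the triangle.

(114, 66, -68)

AB = (-1, 11, 9)
AC = (5, 13, 21)
i: 11·21 - 9·13 = 231 - 117 = 114
j: 9·5 - (-1)·21 = 45 - (-21) = 66
k: (-1)·13 - 11·5 = -13 - 55 = -68
AB × AC = (114, 66, -68)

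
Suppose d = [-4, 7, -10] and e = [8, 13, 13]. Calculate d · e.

d · e = (-4)·8 + 7·13 + (-10)·13 = -32 + 91 - 130 = -71

-71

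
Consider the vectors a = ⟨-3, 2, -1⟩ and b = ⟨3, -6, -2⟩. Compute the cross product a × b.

(-10, -9, 12)

i: 2·(-2) - (-1)·(-6) = -4 - 6 = -10
j: (-1)·3 - (-3)·(-2) = -3 - 6 = -9
k: (-3)·(-6) - 2·3 = 18 - 6 = 12
a × b = (-10, -9, 12)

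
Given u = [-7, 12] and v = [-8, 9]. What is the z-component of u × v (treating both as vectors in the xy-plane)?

33

(-7)·9 - 12·(-8) = -63 - (-96) = 33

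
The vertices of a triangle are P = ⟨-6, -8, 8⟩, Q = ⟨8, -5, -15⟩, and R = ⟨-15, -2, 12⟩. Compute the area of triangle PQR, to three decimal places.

120.023

PQ = (14, 3, -23),  PR = (-9, 6, 4)
i: 3·4 - (-23)·6 = 12 - (-138) = 150
j: (-23)·(-9) - 14·4 = 207 - 56 = 151
k: 14·6 - 3·(-9) = 84 - (-27) = 111
PQ × PR = (150, 151, 111)
|PQ × PR| = √57622 ≈ 240.0458
area = ½ · 240.0458 ≈ 120.023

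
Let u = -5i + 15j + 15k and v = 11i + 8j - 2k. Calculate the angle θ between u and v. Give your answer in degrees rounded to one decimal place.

u · v = (-5)·11 + 15·8 + 15·(-2) = -55 + 120 - 30 = 35
|u|² = 25 + 225 + 225 = 475,  |u| = √475 ≈ 21.794495
|v|² = 121 + 64 + 4 = 189,  |v| = √189 ≈ 13.747727
cos θ = 35 / (21.794495 · 13.747727) ≈ 0.11681
θ = arccos(0.11681) ≈ 83.3°

83.3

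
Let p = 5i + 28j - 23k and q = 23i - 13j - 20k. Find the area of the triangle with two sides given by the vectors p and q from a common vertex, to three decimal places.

i: 28·(-20) - (-23)·(-13) = -560 - 299 = -859
j: (-23)·23 - 5·(-20) = -529 - (-100) = -429
k: 5·(-13) - 28·23 = -65 - 644 = -709
p × q = (-859, -429, -709)
|p × q| = √((-859)² + (-429)² + (-709)²) = √1424603 ≈ 1193.5673
area = ½ · 1193.5673 ≈ 596.784

596.784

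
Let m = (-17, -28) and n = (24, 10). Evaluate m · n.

m · n = (-17)·24 + (-28)·10 = -408 - 280 = -688

-688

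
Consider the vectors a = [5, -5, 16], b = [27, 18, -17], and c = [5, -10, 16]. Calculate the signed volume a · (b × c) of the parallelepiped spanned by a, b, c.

-2585

b × c:
i: 18·16 - (-17)·(-10) = 288 - 170 = 118
j: (-17)·5 - 27·16 = -85 - 432 = -517
k: 27·(-10) - 18·5 = -270 - 90 = -360
b × c = (118, -517, -360)
a · (b × c) = 5·118 + (-5)·(-517) + 16·(-360) = 590 + 2585 - 5760 = -2585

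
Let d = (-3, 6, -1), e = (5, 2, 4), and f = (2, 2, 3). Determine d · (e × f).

e × f:
i: 2·3 - 4·2 = 6 - 8 = -2
j: 4·2 - 5·3 = 8 - 15 = -7
k: 5·2 - 2·2 = 10 - 4 = 6
e × f = (-2, -7, 6)
d · (e × f) = (-3)·(-2) + 6·(-7) + (-1)·6 = 6 - 42 - 6 = -42

-42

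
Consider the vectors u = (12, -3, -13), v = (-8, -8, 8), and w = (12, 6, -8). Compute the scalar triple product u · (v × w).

v × w:
i: (-8)·(-8) - 8·6 = 64 - 48 = 16
j: 8·12 - (-8)·(-8) = 96 - 64 = 32
k: (-8)·6 - (-8)·12 = -48 - (-96) = 48
v × w = (16, 32, 48)
u · (v × w) = 12·16 + (-3)·32 + (-13)·48 = 192 - 96 - 624 = -528

-528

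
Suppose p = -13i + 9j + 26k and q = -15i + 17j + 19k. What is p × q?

i: 9·19 - 26·17 = 171 - 442 = -271
j: 26·(-15) - (-13)·19 = -390 - (-247) = -143
k: (-13)·17 - 9·(-15) = -221 - (-135) = -86
p × q = (-271, -143, -86)

(-271, -143, -86)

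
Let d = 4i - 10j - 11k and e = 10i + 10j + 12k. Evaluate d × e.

i: (-10)·12 - (-11)·10 = -120 - (-110) = -10
j: (-11)·10 - 4·12 = -110 - 48 = -158
k: 4·10 - (-10)·10 = 40 - (-100) = 140
d × e = (-10, -158, 140)

(-10, -158, 140)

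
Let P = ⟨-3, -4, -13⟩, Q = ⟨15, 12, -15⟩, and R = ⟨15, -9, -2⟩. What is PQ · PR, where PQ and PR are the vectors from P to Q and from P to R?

222

PQ = Q − P = (18, 16, -2)
PR = R − P = (18, -5, 11)
PQ · PR = 18·18 + 16·(-5) + (-2)·11 = 324 - 80 - 22 = 222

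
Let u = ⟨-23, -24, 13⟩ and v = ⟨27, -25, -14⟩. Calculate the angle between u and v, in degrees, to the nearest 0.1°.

98.3

u · v = (-23)·27 + (-24)·(-25) + 13·(-14) = -621 + 600 - 182 = -203
|u|² = 529 + 576 + 169 = 1274,  |u| = √1274 ≈ 35.693137
|v|² = 729 + 625 + 196 = 1550,  |v| = √1550 ≈ 39.370039
cos θ = -203 / (35.693137 · 39.370039) ≈ -0.14446
θ = arccos(-0.14446) ≈ 98.3°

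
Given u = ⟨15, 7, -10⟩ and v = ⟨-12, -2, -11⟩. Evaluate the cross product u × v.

(-97, 285, 54)

i: 7·(-11) - (-10)·(-2) = -77 - 20 = -97
j: (-10)·(-12) - 15·(-11) = 120 - (-165) = 285
k: 15·(-2) - 7·(-12) = -30 - (-84) = 54
u × v = (-97, 285, 54)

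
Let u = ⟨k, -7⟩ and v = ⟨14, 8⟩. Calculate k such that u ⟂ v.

u · v = k·14 + (-7)·8 = -56 + 14k
Set equal to 0: 14k = 56, so k = 4.

4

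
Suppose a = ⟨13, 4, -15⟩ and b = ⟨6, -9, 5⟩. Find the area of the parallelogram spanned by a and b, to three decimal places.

i: 4·5 - (-15)·(-9) = 20 - 135 = -115
j: (-15)·6 - 13·5 = -90 - 65 = -155
k: 13·(-9) - 4·6 = -117 - 24 = -141
a × b = (-115, -155, -141)
|a × b| = √((-115)² + (-155)² + (-141)²) = √57131 ≈ 239.0209

239.021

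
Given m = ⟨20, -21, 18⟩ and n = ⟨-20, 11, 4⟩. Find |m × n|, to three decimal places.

559.575

i: (-21)·4 - 18·11 = -84 - 198 = -282
j: 18·(-20) - 20·4 = -360 - 80 = -440
k: 20·11 - (-21)·(-20) = 220 - 420 = -200
m × n = (-282, -440, -200)
|m × n| = √((-282)² + (-440)² + (-200)²) = √313124 ≈ 559.5748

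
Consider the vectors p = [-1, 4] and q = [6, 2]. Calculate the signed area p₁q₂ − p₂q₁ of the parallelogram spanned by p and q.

-26

(-1)·2 - 4·6 = -2 - 24 = -26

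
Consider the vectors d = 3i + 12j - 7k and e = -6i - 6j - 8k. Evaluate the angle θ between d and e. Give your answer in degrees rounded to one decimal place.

101.8

d · e = 3·(-6) + 12·(-6) + (-7)·(-8) = -18 - 72 + 56 = -34
|d|² = 9 + 144 + 49 = 202,  |d| = √202 ≈ 14.212670
|e|² = 36 + 36 + 64 = 136,  |e| = √136 ≈ 11.661904
cos θ = -34 / (14.212670 · 11.661904) ≈ -0.20513
θ = arccos(-0.20513) ≈ 101.8°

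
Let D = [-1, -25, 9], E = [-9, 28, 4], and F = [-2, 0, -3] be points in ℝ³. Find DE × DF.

(-511, -91, -147)

DE = (-8, 53, -5)
DF = (-1, 25, -12)
i: 53·(-12) - (-5)·25 = -636 - (-125) = -511
j: (-5)·(-1) - (-8)·(-12) = 5 - 96 = -91
k: (-8)·25 - 53·(-1) = -200 - (-53) = -147
DE × DF = (-511, -91, -147)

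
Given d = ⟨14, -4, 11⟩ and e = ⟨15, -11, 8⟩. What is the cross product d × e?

(89, 53, -94)

i: (-4)·8 - 11·(-11) = -32 - (-121) = 89
j: 11·15 - 14·8 = 165 - 112 = 53
k: 14·(-11) - (-4)·15 = -154 - (-60) = -94
d × e = (89, 53, -94)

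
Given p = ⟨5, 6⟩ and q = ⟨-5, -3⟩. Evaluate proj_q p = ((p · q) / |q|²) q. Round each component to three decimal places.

p · q = 5·(-5) + 6·(-3) = -25 - 18 = -43
|q|² = 25 + 9 = 34
proj_q p = (-43/34) · (-5, -3) ≈ (6.324, 3.794)

(6.324, 3.794)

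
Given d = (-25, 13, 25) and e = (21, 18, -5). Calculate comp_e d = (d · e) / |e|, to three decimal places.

-14.801

d · e = (-25)·21 + 13·18 + 25·(-5) = -525 + 234 - 125 = -416
|e| = √(441 + 324 + 25) = √790 ≈ 28.1069
comp_e d = -416 / √790 ≈ -14.801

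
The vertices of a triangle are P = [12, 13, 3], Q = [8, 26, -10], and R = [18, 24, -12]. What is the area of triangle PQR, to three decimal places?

95.697

PQ = (-4, 13, -13),  PR = (6, 11, -15)
i: 13·(-15) - (-13)·11 = -195 - (-143) = -52
j: (-13)·6 - (-4)·(-15) = -78 - 60 = -138
k: (-4)·11 - 13·6 = -44 - 78 = -122
PQ × PR = (-52, -138, -122)
|PQ × PR| = √36632 ≈ 191.3949
area = ½ · 191.3949 ≈ 95.697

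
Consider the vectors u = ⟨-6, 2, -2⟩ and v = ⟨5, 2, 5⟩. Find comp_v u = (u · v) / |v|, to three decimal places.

-4.899

u · v = (-6)·5 + 2·2 + (-2)·5 = -30 + 4 - 10 = -36
|v| = √(25 + 4 + 25) = √54 ≈ 7.3485
comp_v u = -36 / √54 ≈ -4.899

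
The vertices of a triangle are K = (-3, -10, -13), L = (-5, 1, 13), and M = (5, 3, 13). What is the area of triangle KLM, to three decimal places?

144.309

KL = (-2, 11, 26),  KM = (8, 13, 26)
i: 11·26 - 26·13 = 286 - 338 = -52
j: 26·8 - (-2)·26 = 208 - (-52) = 260
k: (-2)·13 - 11·8 = -26 - 88 = -114
KL × KM = (-52, 260, -114)
|KL × KM| = √83300 ≈ 288.6174
area = ½ · 288.6174 ≈ 144.309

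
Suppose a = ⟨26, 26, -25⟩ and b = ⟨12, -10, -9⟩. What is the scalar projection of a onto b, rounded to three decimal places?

15.365

a · b = 26·12 + 26·(-10) + (-25)·(-9) = 312 - 260 + 225 = 277
|b| = √(144 + 100 + 81) = √325 ≈ 18.0278
comp_b a = 277 / √325 ≈ 15.365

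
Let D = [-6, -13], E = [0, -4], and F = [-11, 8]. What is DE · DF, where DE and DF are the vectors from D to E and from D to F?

159

DE = E − D = (6, 9)
DF = F − D = (-5, 21)
DE · DF = 6·(-5) + 9·21 = -30 + 189 = 159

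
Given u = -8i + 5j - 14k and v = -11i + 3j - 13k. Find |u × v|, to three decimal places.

63.166

i: 5·(-13) - (-14)·3 = -65 - (-42) = -23
j: (-14)·(-11) - (-8)·(-13) = 154 - 104 = 50
k: (-8)·3 - 5·(-11) = -24 - (-55) = 31
u × v = (-23, 50, 31)
|u × v| = √((-23)² + 50² + 31²) = √3990 ≈ 63.1664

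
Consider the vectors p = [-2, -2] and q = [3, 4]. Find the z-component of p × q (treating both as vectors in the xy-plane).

(-2)·4 - (-2)·3 = -8 - (-6) = -2

-2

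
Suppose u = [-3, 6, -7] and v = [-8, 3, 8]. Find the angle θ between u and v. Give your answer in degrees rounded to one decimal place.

u · v = (-3)·(-8) + 6·3 + (-7)·8 = 24 + 18 - 56 = -14
|u|² = 9 + 36 + 49 = 94,  |u| = √94 ≈ 9.695360
|v|² = 64 + 9 + 64 = 137,  |v| = √137 ≈ 11.704700
cos θ = -14 / (9.695360 · 11.704700) ≈ -0.12337
θ = arccos(-0.12337) ≈ 97.1°

97.1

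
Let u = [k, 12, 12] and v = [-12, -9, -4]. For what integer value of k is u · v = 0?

u · v = k·(-12) + 12·(-9) + 12·(-4) = -156 - 12k
Set equal to 0: -12k = 156, so k = -13.

-13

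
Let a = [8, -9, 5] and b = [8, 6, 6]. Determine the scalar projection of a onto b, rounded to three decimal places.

3.430

a · b = 8·8 + (-9)·6 + 5·6 = 64 - 54 + 30 = 40
|b| = √(64 + 36 + 36) = √136 ≈ 11.6619
comp_b a = 40 / √136 ≈ 3.430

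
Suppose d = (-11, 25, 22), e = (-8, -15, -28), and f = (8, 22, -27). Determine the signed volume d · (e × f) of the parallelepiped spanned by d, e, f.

-23463

e × f:
i: (-15)·(-27) - (-28)·22 = 405 - (-616) = 1021
j: (-28)·8 - (-8)·(-27) = -224 - 216 = -440
k: (-8)·22 - (-15)·8 = -176 - (-120) = -56
e × f = (1021, -440, -56)
d · (e × f) = (-11)·1021 + 25·(-440) + 22·(-56) = -11231 - 11000 - 1232 = -23463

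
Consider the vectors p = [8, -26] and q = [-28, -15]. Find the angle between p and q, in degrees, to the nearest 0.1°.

p · q = 8·(-28) + (-26)·(-15) = -224 + 390 = 166
|p|² = 64 + 676 = 740,  |p| = √740 ≈ 27.202941
|q|² = 784 + 225 = 1009,  |q| = √1009 ≈ 31.764760
cos θ = 166 / (27.202941 · 31.764760) ≈ 0.19211
θ = arccos(0.19211) ≈ 78.9°

78.9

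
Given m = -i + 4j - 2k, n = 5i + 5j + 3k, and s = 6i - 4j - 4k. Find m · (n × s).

n × s:
i: 5·(-4) - 3·(-4) = -20 - (-12) = -8
j: 3·6 - 5·(-4) = 18 - (-20) = 38
k: 5·(-4) - 5·6 = -20 - 30 = -50
n × s = (-8, 38, -50)
m · (n × s) = (-1)·(-8) + 4·38 + (-2)·(-50) = 8 + 152 + 100 = 260

260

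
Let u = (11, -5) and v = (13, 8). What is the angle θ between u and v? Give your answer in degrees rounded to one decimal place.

56.1

u · v = 11·13 + (-5)·8 = 143 - 40 = 103
|u|² = 121 + 25 = 146,  |u| = √146 ≈ 12.083046
|v|² = 169 + 64 = 233,  |v| = √233 ≈ 15.264338
cos θ = 103 / (12.083046 · 15.264338) ≈ 0.55845
θ = arccos(0.55845) ≈ 56.1°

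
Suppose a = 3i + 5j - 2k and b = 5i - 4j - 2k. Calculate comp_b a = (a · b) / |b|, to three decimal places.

-0.149

a · b = 3·5 + 5·(-4) + (-2)·(-2) = 15 - 20 + 4 = -1
|b| = √(25 + 16 + 4) = √45 ≈ 6.7082
comp_b a = -1 / √45 ≈ -0.149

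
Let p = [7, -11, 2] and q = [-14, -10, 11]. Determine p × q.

(-101, -105, -224)

i: (-11)·11 - 2·(-10) = -121 - (-20) = -101
j: 2·(-14) - 7·11 = -28 - 77 = -105
k: 7·(-10) - (-11)·(-14) = -70 - 154 = -224
p × q = (-101, -105, -224)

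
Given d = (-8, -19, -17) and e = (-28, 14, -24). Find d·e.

366

d · e = (-8)·(-28) + (-19)·14 + (-17)·(-24) = 224 - 266 + 408 = 366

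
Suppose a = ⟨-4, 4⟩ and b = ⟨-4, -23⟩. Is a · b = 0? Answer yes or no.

no

a · b = (-4)·(-4) + 4·(-23) = 16 - 92 = -76
Nonzero, so the vectors are not orthogonal.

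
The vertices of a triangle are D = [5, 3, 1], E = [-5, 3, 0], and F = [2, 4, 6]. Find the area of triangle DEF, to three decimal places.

26.972

DE = (-10, 0, -1),  DF = (-3, 1, 5)
i: 0·5 - (-1)·1 = 0 - (-1) = 1
j: (-1)·(-3) - (-10)·5 = 3 - (-50) = 53
k: (-10)·1 - 0·(-3) = -10 - 0 = -10
DE × DF = (1, 53, -10)
|DE × DF| = √2910 ≈ 53.9444
area = ½ · 53.9444 ≈ 26.972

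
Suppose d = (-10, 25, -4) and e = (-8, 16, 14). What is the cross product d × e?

i: 25·14 - (-4)·16 = 350 - (-64) = 414
j: (-4)·(-8) - (-10)·14 = 32 - (-140) = 172
k: (-10)·16 - 25·(-8) = -160 - (-200) = 40
d × e = (414, 172, 40)

(414, 172, 40)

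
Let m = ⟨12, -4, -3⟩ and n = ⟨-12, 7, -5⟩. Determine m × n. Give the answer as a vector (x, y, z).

(41, 96, 36)

i: (-4)·(-5) - (-3)·7 = 20 - (-21) = 41
j: (-3)·(-12) - 12·(-5) = 36 - (-60) = 96
k: 12·7 - (-4)·(-12) = 84 - 48 = 36
m × n = (41, 96, 36)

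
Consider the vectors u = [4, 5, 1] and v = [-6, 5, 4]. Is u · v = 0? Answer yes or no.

u · v = 4·(-6) + 5·5 + 1·4 = -24 + 25 + 4 = 5
Nonzero, so the vectors are not orthogonal.

no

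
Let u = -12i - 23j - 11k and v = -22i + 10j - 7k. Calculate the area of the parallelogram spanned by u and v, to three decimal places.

i: (-23)·(-7) - (-11)·10 = 161 - (-110) = 271
j: (-11)·(-22) - (-12)·(-7) = 242 - 84 = 158
k: (-12)·10 - (-23)·(-22) = -120 - 506 = -626
u × v = (271, 158, -626)
|u × v| = √(271² + 158² + (-626)²) = √490281 ≈ 700.2007

700.201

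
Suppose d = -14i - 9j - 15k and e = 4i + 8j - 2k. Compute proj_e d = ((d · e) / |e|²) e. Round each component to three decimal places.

d · e = (-14)·4 + (-9)·8 + (-15)·(-2) = -56 - 72 + 30 = -98
|e|² = 16 + 64 + 4 = 84
proj_e d = (-98/84) · (4, 8, -2) ≈ (-4.667, -9.333, 2.333)

(-4.667, -9.333, 2.333)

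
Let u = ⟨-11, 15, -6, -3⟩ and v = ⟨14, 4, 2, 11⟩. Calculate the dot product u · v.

u · v = (-11)·14 + 15·4 + (-6)·2 + (-3)·11 = -154 + 60 - 12 - 33 = -139

-139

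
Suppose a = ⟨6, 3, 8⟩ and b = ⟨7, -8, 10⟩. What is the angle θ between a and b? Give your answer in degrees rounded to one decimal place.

50.0

a · b = 6·7 + 3·(-8) + 8·10 = 42 - 24 + 80 = 98
|a|² = 36 + 9 + 64 = 109,  |a| = √109 ≈ 10.440307
|b|² = 49 + 64 + 100 = 213,  |b| = √213 ≈ 14.594520
cos θ = 98 / (10.440307 · 14.594520) ≈ 0.64317
θ = arccos(0.64317) ≈ 50.0°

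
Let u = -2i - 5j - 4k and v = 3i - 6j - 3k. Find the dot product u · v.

u · v = (-2)·3 + (-5)·(-6) + (-4)·(-3) = -6 + 30 + 12 = 36

36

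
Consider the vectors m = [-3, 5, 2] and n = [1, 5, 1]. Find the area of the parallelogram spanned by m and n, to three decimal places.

i: 5·1 - 2·5 = 5 - 10 = -5
j: 2·1 - (-3)·1 = 2 - (-3) = 5
k: (-3)·5 - 5·1 = -15 - 5 = -20
m × n = (-5, 5, -20)
|m × n| = √((-5)² + 5² + (-20)²) = √450 ≈ 21.2132

21.213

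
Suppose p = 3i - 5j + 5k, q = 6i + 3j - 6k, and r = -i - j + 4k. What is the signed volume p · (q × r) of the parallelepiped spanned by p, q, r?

q × r:
i: 3·4 - (-6)·(-1) = 12 - 6 = 6
j: (-6)·(-1) - 6·4 = 6 - 24 = -18
k: 6·(-1) - 3·(-1) = -6 - (-3) = -3
q × r = (6, -18, -3)
p · (q × r) = 3·6 + (-5)·(-18) + 5·(-3) = 18 + 90 - 15 = 93

93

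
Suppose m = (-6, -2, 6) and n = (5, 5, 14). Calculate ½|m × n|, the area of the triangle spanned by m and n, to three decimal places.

i: (-2)·14 - 6·5 = -28 - 30 = -58
j: 6·5 - (-6)·14 = 30 - (-84) = 114
k: (-6)·5 - (-2)·5 = -30 - (-10) = -20
m × n = (-58, 114, -20)
|m × n| = √((-58)² + 114² + (-20)²) = √16760 ≈ 129.4604
area = ½ · 129.4604 ≈ 64.730

64.730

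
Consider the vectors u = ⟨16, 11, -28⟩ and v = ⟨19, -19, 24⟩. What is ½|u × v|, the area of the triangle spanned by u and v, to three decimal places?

541.768

i: 11·24 - (-28)·(-19) = 264 - 532 = -268
j: (-28)·19 - 16·24 = -532 - 384 = -916
k: 16·(-19) - 11·19 = -304 - 209 = -513
u × v = (-268, -916, -513)
|u × v| = √((-268)² + (-916)² + (-513)²) = √1174049 ≈ 1083.5354
area = ½ · 1083.5354 ≈ 541.768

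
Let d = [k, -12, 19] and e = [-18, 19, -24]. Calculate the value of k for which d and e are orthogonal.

-38

d · e = k·(-18) + (-12)·19 + 19·(-24) = -684 - 18k
Set equal to 0: -18k = 684, so k = -38.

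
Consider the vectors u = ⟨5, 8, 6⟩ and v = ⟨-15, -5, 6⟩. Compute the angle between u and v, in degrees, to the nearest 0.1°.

114.7

u · v = 5·(-15) + 8·(-5) + 6·6 = -75 - 40 + 36 = -79
|u|² = 25 + 64 + 36 = 125,  |u| = √125 ≈ 11.180340
|v|² = 225 + 25 + 36 = 286,  |v| = √286 ≈ 16.911535
cos θ = -79 / (11.180340 · 16.911535) ≈ -0.41782
θ = arccos(-0.41782) ≈ 114.7°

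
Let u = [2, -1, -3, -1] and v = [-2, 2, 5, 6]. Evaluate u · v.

-27

u · v = 2·(-2) + (-1)·2 + (-3)·5 + (-1)·6 = -4 - 2 - 15 - 6 = -27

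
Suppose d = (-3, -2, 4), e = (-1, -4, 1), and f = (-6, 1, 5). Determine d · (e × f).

e × f:
i: (-4)·5 - 1·1 = -20 - 1 = -21
j: 1·(-6) - (-1)·5 = -6 - (-5) = -1
k: (-1)·1 - (-4)·(-6) = -1 - 24 = -25
e × f = (-21, -1, -25)
d · (e × f) = (-3)·(-21) + (-2)·(-1) + 4·(-25) = 63 + 2 - 100 = -35

-35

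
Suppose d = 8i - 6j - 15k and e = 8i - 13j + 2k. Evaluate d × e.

(-207, -136, -56)

i: (-6)·2 - (-15)·(-13) = -12 - 195 = -207
j: (-15)·8 - 8·2 = -120 - 16 = -136
k: 8·(-13) - (-6)·8 = -104 - (-48) = -56
d × e = (-207, -136, -56)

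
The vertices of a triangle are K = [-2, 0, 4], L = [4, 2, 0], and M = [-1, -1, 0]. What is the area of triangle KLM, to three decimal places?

KL = (6, 2, -4),  KM = (1, -1, -4)
i: 2·(-4) - (-4)·(-1) = -8 - 4 = -12
j: (-4)·1 - 6·(-4) = -4 - (-24) = 20
k: 6·(-1) - 2·1 = -6 - 2 = -8
KL × KM = (-12, 20, -8)
|KL × KM| = √608 ≈ 24.6577
area = ½ · 24.6577 ≈ 12.329

12.329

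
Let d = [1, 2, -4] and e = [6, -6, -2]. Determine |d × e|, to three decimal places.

i: 2·(-2) - (-4)·(-6) = -4 - 24 = -28
j: (-4)·6 - 1·(-2) = -24 - (-2) = -22
k: 1·(-6) - 2·6 = -6 - 12 = -18
d × e = (-28, -22, -18)
|d × e| = √((-28)² + (-22)² + (-18)²) = √1592 ≈ 39.8999

39.900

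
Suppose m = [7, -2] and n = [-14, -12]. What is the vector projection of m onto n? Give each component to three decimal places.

m · n = 7·(-14) + (-2)·(-12) = -98 + 24 = -74
|n|² = 196 + 144 = 340
proj_n m = (-74/340) · (-14, -12) ≈ (3.047, 2.612)

(3.047, 2.612)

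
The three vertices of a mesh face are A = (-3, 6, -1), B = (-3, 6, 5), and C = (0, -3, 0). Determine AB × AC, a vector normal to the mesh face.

(54, 18, 0)

AB = (0, 0, 6)
AC = (3, -9, 1)
i: 0·1 - 6·(-9) = 0 - (-54) = 54
j: 6·3 - 0·1 = 18 - 0 = 18
k: 0·(-9) - 0·3 = 0 - 0 = 0
AB × AC = (54, 18, 0)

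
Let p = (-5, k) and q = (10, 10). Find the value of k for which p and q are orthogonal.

5

p · q = (-5)·10 + k·10 = -50 + 10k
Set equal to 0: 10k = 50, so k = 5.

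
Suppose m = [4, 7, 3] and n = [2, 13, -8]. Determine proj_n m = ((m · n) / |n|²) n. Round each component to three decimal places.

m · n = 4·2 + 7·13 + 3·(-8) = 8 + 91 - 24 = 75
|n|² = 4 + 169 + 64 = 237
proj_n m = (75/237) · (2, 13, -8) ≈ (0.633, 4.114, -2.532)

(0.633, 4.114, -2.532)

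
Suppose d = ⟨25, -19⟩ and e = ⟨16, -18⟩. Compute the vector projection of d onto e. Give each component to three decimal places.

(20.469, -23.028)

d · e = 25·16 + (-19)·(-18) = 400 + 342 = 742
|e|² = 256 + 324 = 580
proj_e d = (742/580) · (16, -18) ≈ (20.469, -23.028)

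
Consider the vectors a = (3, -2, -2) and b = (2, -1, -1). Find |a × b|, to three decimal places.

1.414

i: (-2)·(-1) - (-2)·(-1) = 2 - 2 = 0
j: (-2)·2 - 3·(-1) = -4 - (-3) = -1
k: 3·(-1) - (-2)·2 = -3 - (-4) = 1
a × b = (0, -1, 1)
|a × b| = √(0² + (-1)² + 1²) = √2 ≈ 1.4142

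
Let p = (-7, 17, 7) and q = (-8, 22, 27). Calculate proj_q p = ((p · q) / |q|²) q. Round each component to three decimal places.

p · q = (-7)·(-8) + 17·22 + 7·27 = 56 + 374 + 189 = 619
|q|² = 64 + 484 + 729 = 1277
proj_q p = (619/1277) · (-8, 22, 27) ≈ (-3.878, 10.664, 13.088)

(-3.878, 10.664, 13.088)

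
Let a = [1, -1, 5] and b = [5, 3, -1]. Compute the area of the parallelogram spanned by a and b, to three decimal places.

30.594

i: (-1)·(-1) - 5·3 = 1 - 15 = -14
j: 5·5 - 1·(-1) = 25 - (-1) = 26
k: 1·3 - (-1)·5 = 3 - (-5) = 8
a × b = (-14, 26, 8)
|a × b| = √((-14)² + 26² + 8²) = √936 ≈ 30.5941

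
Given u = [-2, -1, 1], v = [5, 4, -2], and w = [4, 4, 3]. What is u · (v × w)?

v × w:
i: 4·3 - (-2)·4 = 12 - (-8) = 20
j: (-2)·4 - 5·3 = -8 - 15 = -23
k: 5·4 - 4·4 = 20 - 16 = 4
v × w = (20, -23, 4)
u · (v × w) = (-2)·20 + (-1)·(-23) + 1·4 = -40 + 23 + 4 = -13

-13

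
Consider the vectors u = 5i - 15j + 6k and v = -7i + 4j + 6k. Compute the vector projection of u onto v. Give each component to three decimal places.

u · v = 5·(-7) + (-15)·4 + 6·6 = -35 - 60 + 36 = -59
|v|² = 49 + 16 + 36 = 101
proj_v u = (-59/101) · (-7, 4, 6) ≈ (4.089, -2.337, -3.505)

(4.089, -2.337, -3.505)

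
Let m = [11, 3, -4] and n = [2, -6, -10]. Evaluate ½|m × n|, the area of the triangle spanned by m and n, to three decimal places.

68.015

i: 3·(-10) - (-4)·(-6) = -30 - 24 = -54
j: (-4)·2 - 11·(-10) = -8 - (-110) = 102
k: 11·(-6) - 3·2 = -66 - 6 = -72
m × n = (-54, 102, -72)
|m × n| = √((-54)² + 102² + (-72)²) = √18504 ≈ 136.0294
area = ½ · 136.0294 ≈ 68.015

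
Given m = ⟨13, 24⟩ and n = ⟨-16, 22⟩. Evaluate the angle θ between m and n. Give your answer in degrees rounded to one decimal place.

m · n = 13·(-16) + 24·22 = -208 + 528 = 320
|m|² = 169 + 576 = 745,  |m| = √745 ≈ 27.294688
|n|² = 256 + 484 = 740,  |n| = √740 ≈ 27.202941
cos θ = 320 / (27.294688 · 27.202941) ≈ 0.43098
θ = arccos(0.43098) ≈ 64.5°

64.5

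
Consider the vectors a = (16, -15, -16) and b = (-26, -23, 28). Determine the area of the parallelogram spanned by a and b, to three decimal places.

i: (-15)·28 - (-16)·(-23) = -420 - 368 = -788
j: (-16)·(-26) - 16·28 = 416 - 448 = -32
k: 16·(-23) - (-15)·(-26) = -368 - 390 = -758
a × b = (-788, -32, -758)
|a × b| = √((-788)² + (-32)² + (-758)²) = √1196532 ≈ 1093.8611

1093.861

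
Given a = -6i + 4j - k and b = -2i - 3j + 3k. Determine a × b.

(9, 20, 26)

i: 4·3 - (-1)·(-3) = 12 - 3 = 9
j: (-1)·(-2) - (-6)·3 = 2 - (-18) = 20
k: (-6)·(-3) - 4·(-2) = 18 - (-8) = 26
a × b = (9, 20, 26)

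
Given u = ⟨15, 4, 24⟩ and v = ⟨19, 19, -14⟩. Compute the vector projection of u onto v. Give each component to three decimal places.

u · v = 15·19 + 4·19 + 24·(-14) = 285 + 76 - 336 = 25
|v|² = 361 + 361 + 196 = 918
proj_v u = (25/918) · (19, 19, -14) ≈ (0.517, 0.517, -0.381)

(0.517, 0.517, -0.381)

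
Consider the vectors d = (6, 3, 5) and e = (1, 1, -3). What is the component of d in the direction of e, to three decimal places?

d · e = 6·1 + 3·1 + 5·(-3) = 6 + 3 - 15 = -6
|e| = √(1 + 1 + 9) = √11 ≈ 3.3166
comp_e d = -6 / √11 ≈ -1.809

-1.809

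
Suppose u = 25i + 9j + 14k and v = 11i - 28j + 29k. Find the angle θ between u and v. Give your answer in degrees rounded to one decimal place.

u · v = 25·11 + 9·(-28) + 14·29 = 275 - 252 + 406 = 429
|u|² = 625 + 81 + 196 = 902,  |u| = √902 ≈ 30.033315
|v|² = 121 + 784 + 841 = 1746,  |v| = √1746 ≈ 41.785165
cos θ = 429 / (30.033315 · 41.785165) ≈ 0.34185
θ = arccos(0.34185) ≈ 70.0°

70.0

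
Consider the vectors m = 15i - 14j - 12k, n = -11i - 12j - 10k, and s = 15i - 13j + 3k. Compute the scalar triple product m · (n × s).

-4728

n × s:
i: (-12)·3 - (-10)·(-13) = -36 - 130 = -166
j: (-10)·15 - (-11)·3 = -150 - (-33) = -117
k: (-11)·(-13) - (-12)·15 = 143 - (-180) = 323
n × s = (-166, -117, 323)
m · (n × s) = 15·(-166) + (-14)·(-117) + (-12)·323 = -2490 + 1638 - 3876 = -4728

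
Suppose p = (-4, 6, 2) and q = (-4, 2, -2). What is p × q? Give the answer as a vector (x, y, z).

(-16, -16, 16)

i: 6·(-2) - 2·2 = -12 - 4 = -16
j: 2·(-4) - (-4)·(-2) = -8 - 8 = -16
k: (-4)·2 - 6·(-4) = -8 - (-24) = 16
p × q = (-16, -16, 16)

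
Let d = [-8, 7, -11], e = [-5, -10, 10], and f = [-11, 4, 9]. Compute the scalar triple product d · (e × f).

e × f:
i: (-10)·9 - 10·4 = -90 - 40 = -130
j: 10·(-11) - (-5)·9 = -110 - (-45) = -65
k: (-5)·4 - (-10)·(-11) = -20 - 110 = -130
e × f = (-130, -65, -130)
d · (e × f) = (-8)·(-130) + 7·(-65) + (-11)·(-130) = 1040 - 455 + 1430 = 2015

2015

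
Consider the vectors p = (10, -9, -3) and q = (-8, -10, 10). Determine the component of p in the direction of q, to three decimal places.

p · q = 10·(-8) + (-9)·(-10) + (-3)·10 = -80 + 90 - 30 = -20
|q| = √(64 + 100 + 100) = √264 ≈ 16.2481
comp_q p = -20 / √264 ≈ -1.231

-1.231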